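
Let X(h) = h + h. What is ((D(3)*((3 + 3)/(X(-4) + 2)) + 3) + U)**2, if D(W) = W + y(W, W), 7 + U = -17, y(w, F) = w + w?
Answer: 900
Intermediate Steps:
y(w, F) = 2*w
U = -24 (U = -7 - 17 = -24)
X(h) = 2*h
D(W) = 3*W (D(W) = W + 2*W = 3*W)
((D(3)*((3 + 3)/(X(-4) + 2)) + 3) + U)**2 = (((3*3)*((3 + 3)/(2*(-4) + 2)) + 3) - 24)**2 = ((9*(6/(-8 + 2)) + 3) - 24)**2 = ((9*(6/(-6)) + 3) - 24)**2 = ((9*(6*(-1/6)) + 3) - 24)**2 = ((9*(-1) + 3) - 24)**2 = ((-9 + 3) - 24)**2 = (-6 - 24)**2 = (-30)**2 = 900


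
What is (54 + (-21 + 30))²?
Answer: 3969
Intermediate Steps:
(54 + (-21 + 30))² = (54 + 9)² = 63² = 3969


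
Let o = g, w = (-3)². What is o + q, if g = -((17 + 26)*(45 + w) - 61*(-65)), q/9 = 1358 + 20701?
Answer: 192244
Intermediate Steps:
w = 9
q = 198531 (q = 9*(1358 + 20701) = 9*22059 = 198531)
g = -6287 (g = -((17 + 26)*(45 + 9) - 61*(-65)) = -(43*54 + 3965) = -(2322 + 3965) = -1*6287 = -6287)
o = -6287
o + q = -6287 + 198531 = 192244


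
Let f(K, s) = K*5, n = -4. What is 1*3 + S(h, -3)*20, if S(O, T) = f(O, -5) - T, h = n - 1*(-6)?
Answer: 263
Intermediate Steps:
f(K, s) = 5*K
h = 2 (h = -4 - 1*(-6) = -4 + 6 = 2)
S(O, T) = -T + 5*O (S(O, T) = 5*O - T = -T + 5*O)
1*3 + S(h, -3)*20 = 1*3 + (-1*(-3) + 5*2)*20 = 3 + (3 + 10)*20 = 3 + 13*20 = 3 + 260 = 263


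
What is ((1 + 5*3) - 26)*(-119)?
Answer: 1190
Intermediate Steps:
((1 + 5*3) - 26)*(-119) = ((1 + 15) - 26)*(-119) = (16 - 26)*(-119) = -10*(-119) = 1190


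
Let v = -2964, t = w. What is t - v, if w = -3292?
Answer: -328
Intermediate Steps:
t = -3292
t - v = -3292 - 1*(-2964) = -3292 + 2964 = -328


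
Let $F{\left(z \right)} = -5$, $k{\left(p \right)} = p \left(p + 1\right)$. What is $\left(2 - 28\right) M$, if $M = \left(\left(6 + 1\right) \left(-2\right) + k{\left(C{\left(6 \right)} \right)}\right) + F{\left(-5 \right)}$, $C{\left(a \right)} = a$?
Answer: $-598$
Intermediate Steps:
$k{\left(p \right)} = p \left(1 + p\right)$
$M = 23$ ($M = \left(\left(6 + 1\right) \left(-2\right) + 6 \left(1 + 6\right)\right) - 5 = \left(7 \left(-2\right) + 6 \cdot 7\right) - 5 = \left(-14 + 42\right) - 5 = 28 - 5 = 23$)
$\left(2 - 28\right) M = \left(2 - 28\right) 23 = \left(-26\right) 23 = -598$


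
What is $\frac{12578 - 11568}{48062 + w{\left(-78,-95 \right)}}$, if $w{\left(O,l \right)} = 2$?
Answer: $\frac{505}{24032} \approx 0.021014$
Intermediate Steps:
$\frac{12578 - 11568}{48062 + w{\left(-78,-95 \right)}} = \frac{12578 - 11568}{48062 + 2} = \frac{1010}{48064} = 1010 \cdot \frac{1}{48064} = \frac{505}{24032}$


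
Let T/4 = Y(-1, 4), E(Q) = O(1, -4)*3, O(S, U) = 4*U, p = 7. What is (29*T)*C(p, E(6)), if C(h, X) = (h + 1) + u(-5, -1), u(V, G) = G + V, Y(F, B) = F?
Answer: -232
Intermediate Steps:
E(Q) = -48 (E(Q) = (4*(-4))*3 = -16*3 = -48)
T = -4 (T = 4*(-1) = -4)
C(h, X) = -5 + h (C(h, X) = (h + 1) + (-1 - 5) = (1 + h) - 6 = -5 + h)
(29*T)*C(p, E(6)) = (29*(-4))*(-5 + 7) = -116*2 = -232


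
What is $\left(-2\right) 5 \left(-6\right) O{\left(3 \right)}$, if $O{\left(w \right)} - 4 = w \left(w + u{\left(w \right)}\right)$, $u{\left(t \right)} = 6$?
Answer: $1860$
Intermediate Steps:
$O{\left(w \right)} = 4 + w \left(6 + w\right)$ ($O{\left(w \right)} = 4 + w \left(w + 6\right) = 4 + w \left(6 + w\right)$)
$\left(-2\right) 5 \left(-6\right) O{\left(3 \right)} = \left(-2\right) 5 \left(-6\right) \left(4 + 3^{2} + 6 \cdot 3\right) = \left(-10\right) \left(-6\right) \left(4 + 9 + 18\right) = 60 \cdot 31 = 1860$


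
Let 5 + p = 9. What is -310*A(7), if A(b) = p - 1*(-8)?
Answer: -3720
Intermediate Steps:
p = 4 (p = -5 + 9 = 4)
A(b) = 12 (A(b) = 4 - 1*(-8) = 4 + 8 = 12)
-310*A(7) = -310*12 = -3720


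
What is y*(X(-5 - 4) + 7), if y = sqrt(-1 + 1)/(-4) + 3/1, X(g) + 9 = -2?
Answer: -12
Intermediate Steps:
X(g) = -11 (X(g) = -9 - 2 = -11)
y = 3 (y = sqrt(0)*(-1/4) + 3*1 = 0*(-1/4) + 3 = 0 + 3 = 3)
y*(X(-5 - 4) + 7) = 3*(-11 + 7) = 3*(-4) = -12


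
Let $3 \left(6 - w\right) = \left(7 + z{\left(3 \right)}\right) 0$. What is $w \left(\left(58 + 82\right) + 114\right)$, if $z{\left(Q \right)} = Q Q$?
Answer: $1524$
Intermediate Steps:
$z{\left(Q \right)} = Q^{2}$
$w = 6$ ($w = 6 - \frac{\left(7 + 3^{2}\right) 0}{3} = 6 - \frac{\left(7 + 9\right) 0}{3} = 6 - \frac{16 \cdot 0}{3} = 6 - 0 = 6 + 0 = 6$)
$w \left(\left(58 + 82\right) + 114\right) = 6 \left(\left(58 + 82\right) + 114\right) = 6 \left(140 + 114\right) = 6 \cdot 254 = 1524$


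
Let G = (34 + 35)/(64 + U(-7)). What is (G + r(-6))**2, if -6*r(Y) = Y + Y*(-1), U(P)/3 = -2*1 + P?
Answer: 4761/1369 ≈ 3.4777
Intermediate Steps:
U(P) = -6 + 3*P (U(P) = 3*(-2*1 + P) = 3*(-2 + P) = -6 + 3*P)
r(Y) = 0 (r(Y) = -(Y + Y*(-1))/6 = -(Y - Y)/6 = -1/6*0 = 0)
G = 69/37 (G = (34 + 35)/(64 + (-6 + 3*(-7))) = 69/(64 + (-6 - 21)) = 69/(64 - 27) = 69/37 ≈ 1.8649)
(G + r(-6))**2 = (69/37 + 0)**2 = (69/37)**2 = 4761/1369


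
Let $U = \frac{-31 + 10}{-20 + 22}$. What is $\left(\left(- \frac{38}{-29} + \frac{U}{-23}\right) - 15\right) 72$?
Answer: $- \frac{635508}{667} \approx -952.79$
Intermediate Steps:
$U = - \frac{21}{2} \approx -10.5$
$\left(\left(- \frac{38}{-29} + \frac{U}{-23}\right) - 15\right) 72 = \left(\left(- \frac{38}{-29} - \frac{21}{2 \left(-23\right)}\right) - 15\right) 72 = \left(\left(\left(-38\right) \left(- \frac{1}{29}\right) - - \frac{21}{46}\right) - 15\right) 72 = \left(\left(\frac{38}{29} + \frac{21}{46}\right) - 15\right) 72 = \left(\frac{2357}{1334} - 15\right) 72 = \left(- \frac{17653}{1334}\right) 72 = - \frac{635508}{667}$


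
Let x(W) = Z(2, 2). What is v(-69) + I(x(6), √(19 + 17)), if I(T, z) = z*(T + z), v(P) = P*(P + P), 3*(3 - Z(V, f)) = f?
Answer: 9572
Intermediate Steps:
Z(V, f) = 3 - f/3
x(W) = 7/3 (x(W) = 3 - ⅓*2 = 3 - ⅔ = 7/3)
v(P) = 2*P² (v(P) = P*(2*P) = 2*P²)
v(-69) + I(x(6), √(19 + 17)) = 2*(-69)² + √(19 + 17)*(7/3 + √(19 + 17)) = 2*4761 + √36*(7/3 + √36) = 9522 + 6*(7/3 + 6) = 9522 + 6*(25/3) = 9522 + 50 = 9572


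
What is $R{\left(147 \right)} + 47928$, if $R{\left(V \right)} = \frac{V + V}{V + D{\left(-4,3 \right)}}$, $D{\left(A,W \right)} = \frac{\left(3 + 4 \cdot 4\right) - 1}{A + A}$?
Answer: $\frac{9250496}{193} \approx 47930.0$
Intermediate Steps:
$D{\left(A,W \right)} = \frac{9}{A}$ ($D{\left(A,W \right)} = \frac{\left(3 + 16\right) - 1}{2 A} = \left(19 - 1\right) \frac{1}{2 A} = 18 \frac{1}{2 A} = \frac{9}{A}$)
$R{\left(V \right)} = \frac{2 V}{- \frac{9}{4} + V}$ ($R{\left(V \right)} = \frac{V + V}{V + \frac{9}{-4}} = \frac{2 V}{V + 9 \left(- \frac{1}{4}\right)} = \frac{2 V}{V - \frac{9}{4}} = \frac{2 V}{- \frac{9}{4} + V}$)
$R{\left(147 \right)} + 47928 = 8 \cdot 147 \frac{1}{-9 + 4 \cdot 147} + 47928 = 8 \cdot 147 \frac{1}{-9 + 588} + 47928 = 8 \cdot 147 \cdot \frac{1}{579} + 47928 = \frac{392}{193} + 47928 = \frac{9250496}{193}$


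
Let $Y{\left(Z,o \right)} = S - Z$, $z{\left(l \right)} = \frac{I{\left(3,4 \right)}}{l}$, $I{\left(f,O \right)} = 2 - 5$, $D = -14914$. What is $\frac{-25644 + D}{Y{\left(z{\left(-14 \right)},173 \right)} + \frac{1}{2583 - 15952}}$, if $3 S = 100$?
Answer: $- \frac{22773235884}{18596237} \approx -1224.6$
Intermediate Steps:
$S = \frac{100}{3}$ ($S = \frac{1}{3} \cdot 100 = \frac{100}{3} \approx 33.333$)
$I{\left(f,O \right)} = -3$
$z{\left(l \right)} = - \frac{3}{l}$
$Y{\left(Z,o \right)} = \frac{100}{3} - Z$
$\frac{-25644 + D}{Y{\left(z{\left(-14 \right)},173 \right)} + \frac{1}{2583 - 15952}} = \frac{-25644 - 14914}{\left(\frac{100}{3} - - \frac{3}{-14}\right) + \frac{1}{2583 - 15952}} = - \frac{40558}{\left(\frac{100}{3} - \left(-3\right) \left(- \frac{1}{14}\right)\right) + \frac{1}{-13369}} = - \frac{40558}{\left(\frac{100}{3} - \frac{3}{14}\right) - \frac{1}{13369}} = - \frac{40558}{\frac{1391}{42} - \frac{1}{13369}} = - \frac{40558}{\frac{18596237}{561498}} = \left(-40558\right) \frac{561498}{18596237} = - \frac{22773235884}{18596237}$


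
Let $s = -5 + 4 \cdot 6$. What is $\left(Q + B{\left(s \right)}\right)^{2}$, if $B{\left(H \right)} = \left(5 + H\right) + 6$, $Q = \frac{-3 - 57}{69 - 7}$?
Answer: $\frac{810000}{961} \approx 842.87$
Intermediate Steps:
$s = 19$ ($s = -5 + 24 = 19$)
$Q = - \frac{30}{31}$ ($Q = - \frac{60}{62} = \left(-60\right) \frac{1}{62} = - \frac{30}{31} \approx -0.96774$)
$B{\left(H \right)} = 11 + H$
$\left(Q + B{\left(s \right)}\right)^{2} = \left(- \frac{30}{31} + \left(11 + 19\right)\right)^{2} = \left(- \frac{30}{31} + 30\right)^{2} = \left(\frac{900}{31}\right)^{2} = \frac{810000}{961}$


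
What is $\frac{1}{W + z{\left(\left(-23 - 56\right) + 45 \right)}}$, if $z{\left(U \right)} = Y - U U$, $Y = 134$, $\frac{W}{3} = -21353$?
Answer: $- \frac{1}{65081} \approx -1.5365 \cdot 10^{-5}$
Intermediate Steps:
$W = -64059$ ($W = 3 \left(-21353\right) = -64059$)
$z{\left(U \right)} = 134 - U^{2}$ ($z{\left(U \right)} = 134 - U U = 134 - U^{2}$)
$\frac{1}{W + z{\left(\left(-23 - 56\right) + 45 \right)}} = \frac{1}{-64059 + \left(134 - \left(\left(-23 - 56\right) + 45\right)^{2}\right)} = \frac{1}{-64059 + \left(134 - \left(-79 + 45\right)^{2}\right)} = \frac{1}{-64059 + \left(134 - \left(-34\right)^{2}\right)} = \frac{1}{-64059 + \left(134 - 1156\right)} = \frac{1}{-64059 - 1022} = \frac{1}{-65081} = - \frac{1}{65081}$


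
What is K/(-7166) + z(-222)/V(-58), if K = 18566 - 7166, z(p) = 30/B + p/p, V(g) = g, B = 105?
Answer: -2346447/1454698 ≈ -1.6130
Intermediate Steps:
z(p) = 9/7 (z(p) = 30/105 + p/p = 30*(1/105) + 1 = 2/7 + 1 = 9/7)
K = 11400
K/(-7166) + z(-222)/V(-58) = 11400/(-7166) + (9/7)/(-58) = 11400*(-1/7166) + (9/7)*(-1/58) = -5700/3583 - 9/406 = -2346447/1454698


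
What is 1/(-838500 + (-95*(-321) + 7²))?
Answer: -1/807956 ≈ -1.2377e-6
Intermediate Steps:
1/(-838500 + (-95*(-321) + 7²)) = 1/(-838500 + (30495 + 49)) = 1/(-838500 + 30544) = 1/(-807956) = -1/807956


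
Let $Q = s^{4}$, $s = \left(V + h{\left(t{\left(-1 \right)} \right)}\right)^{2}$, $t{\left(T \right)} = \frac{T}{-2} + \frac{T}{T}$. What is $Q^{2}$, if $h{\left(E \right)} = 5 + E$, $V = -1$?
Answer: $\frac{45949729863572161}{65536} \approx 7.0114 \cdot 10^{11}$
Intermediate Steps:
$t{\left(T \right)} = 1 - \frac{T}{2}$ ($t{\left(T \right)} = T \left(- \frac{1}{2}\right) + 1 = - \frac{T}{2} + 1 = 1 - \frac{T}{2}$)
$s = \frac{121}{4}$ ($s = \left(-1 + \left(5 + \left(1 - - \frac{1}{2}\right)\right)\right)^{2} = \left(-1 + \left(5 + \left(1 + \frac{1}{2}\right)\right)\right)^{2} = \left(-1 + \left(5 + \frac{3}{2}\right)\right)^{2} = \left(-1 + \frac{13}{2}\right)^{2} = \left(\frac{11}{2}\right)^{2} = \frac{121}{4} \approx 30.25$)
$Q = \frac{214358881}{256}$ ($Q = \left(\frac{121}{4}\right)^{4} = \frac{214358881}{256} \approx 8.3734 \cdot 10^{5}$)
$Q^{2} = \left(\frac{214358881}{256}\right)^{2} = \frac{45949729863572161}{65536}$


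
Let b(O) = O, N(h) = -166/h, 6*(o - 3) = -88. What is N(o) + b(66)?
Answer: 2808/35 ≈ 80.229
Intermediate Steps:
o = -35/3 (o = 3 + (1/6)*(-88) = 3 - 44/3 = -35/3 ≈ -11.667)
N(o) + b(66) = -166/(-35/3) + 66 = -166*(-3/35) + 66 = 498/35 + 66 = 2808/35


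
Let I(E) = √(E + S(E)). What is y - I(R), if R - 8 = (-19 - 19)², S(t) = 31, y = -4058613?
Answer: -4058613 - √1483 ≈ -4.0587e+6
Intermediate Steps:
R = 1452 (R = 8 + (-19 - 19)² = 8 + (-38)² = 8 + 1444 = 1452)
I(E) = √(31 + E) (I(E) = √(E + 31) = √(31 + E))
y - I(R) = -4058613 - √(31 + 1452) = -4058613 - √1483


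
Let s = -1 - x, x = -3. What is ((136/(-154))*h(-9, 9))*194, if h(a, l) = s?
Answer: -26384/77 ≈ -342.65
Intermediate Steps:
s = 2 (s = -1 - 1*(-3) = -1 + 3 = 2)
h(a, l) = 2
((136/(-154))*h(-9, 9))*194 = ((136/(-154))*2)*194 = ((136*(-1/154))*2)*194 = -68/77*2*194 = -136/77*194 = -26384/77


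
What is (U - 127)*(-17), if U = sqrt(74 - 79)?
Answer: 2159 - 17*I*sqrt(5) ≈ 2159.0 - 38.013*I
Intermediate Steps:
U = I*sqrt(5) (U = sqrt(-5) = I*sqrt(5) ≈ 2.2361*I)
(U - 127)*(-17) = (I*sqrt(5) - 127)*(-17) = (-127 + I*sqrt(5))*(-17) = 2159 - 17*I*sqrt(5)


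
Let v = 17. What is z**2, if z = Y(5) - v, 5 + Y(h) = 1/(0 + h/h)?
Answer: 441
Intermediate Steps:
Y(h) = -4 (Y(h) = -5 + 1/(0 + h/h) = -5 + 1/(0 + 1) = -5 + 1/1 = -5 + 1 = -4)
z = -21 (z = -4 - 1*17 = -4 - 17 = -21)
z**2 = (-21)**2 = 441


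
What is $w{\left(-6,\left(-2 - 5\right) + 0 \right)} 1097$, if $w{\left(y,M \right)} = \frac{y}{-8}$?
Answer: $\frac{3291}{4} \approx 822.75$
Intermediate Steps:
$w{\left(y,M \right)} = - \frac{y}{8}$ ($w{\left(y,M \right)} = y \left(- \frac{1}{8}\right) = - \frac{y}{8}$)
$w{\left(-6,\left(-2 - 5\right) + 0 \right)} 1097 = \left(- \frac{1}{8}\right) \left(-6\right) 1097 = \frac{3}{4} \cdot 1097 = \frac{3291}{4}$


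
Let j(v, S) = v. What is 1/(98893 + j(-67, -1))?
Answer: 1/98826 ≈ 1.0119e-5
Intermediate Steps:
1/(98893 + j(-67, -1)) = 1/(98893 - 67) = 1/98826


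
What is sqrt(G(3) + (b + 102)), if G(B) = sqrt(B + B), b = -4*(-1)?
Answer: sqrt(106 + sqrt(6)) ≈ 10.414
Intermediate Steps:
b = 4
G(B) = sqrt(2)*sqrt(B) (G(B) = sqrt(2*B) = sqrt(2)*sqrt(B))
sqrt(G(3) + (b + 102)) = sqrt(sqrt(2)*sqrt(3) + (4 + 102)) = sqrt(sqrt(6) + 106) = sqrt(106 + sqrt(6))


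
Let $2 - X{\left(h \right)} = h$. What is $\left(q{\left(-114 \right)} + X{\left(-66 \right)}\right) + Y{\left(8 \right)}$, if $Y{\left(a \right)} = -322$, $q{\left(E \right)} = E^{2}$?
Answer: $12742$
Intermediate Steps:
$X{\left(h \right)} = 2 - h$
$\left(q{\left(-114 \right)} + X{\left(-66 \right)}\right) + Y{\left(8 \right)} = \left(\left(-114\right)^{2} + \left(2 - -66\right)\right) - 322 = \left(12996 + \left(2 + 66\right)\right) - 322 = \left(12996 + 68\right) - 322 = 13064 - 322 = 12742$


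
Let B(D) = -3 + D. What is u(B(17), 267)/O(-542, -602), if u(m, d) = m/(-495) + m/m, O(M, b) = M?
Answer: -481/268290 ≈ -0.0017928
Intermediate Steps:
u(m, d) = 1 - m/495 (u(m, d) = m*(-1/495) + 1 = -m/495 + 1 = 1 - m/495)
u(B(17), 267)/O(-542, -602) = (1 - (-3 + 17)/495)/(-542) = (1 - 1/495*14)*(-1/542) = (1 - 14/495)*(-1/542) = (481/495)*(-1/542) = -481/268290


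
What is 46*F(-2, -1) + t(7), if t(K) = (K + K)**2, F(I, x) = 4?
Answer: 380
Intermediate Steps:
t(K) = 4*K**2 (t(K) = (2*K)**2 = 4*K**2)
46*F(-2, -1) + t(7) = 46*4 + 4*7**2 = 184 + 4*49 = 184 + 196 = 380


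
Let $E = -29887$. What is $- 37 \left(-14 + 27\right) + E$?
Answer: $-30368$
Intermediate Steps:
$- 37 \left(-14 + 27\right) + E = - 37 \left(-14 + 27\right) - 29887 = \left(-37\right) 13 - 29887 = -481 - 29887 = -30368$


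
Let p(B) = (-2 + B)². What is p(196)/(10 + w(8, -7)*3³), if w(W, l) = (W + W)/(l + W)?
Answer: 18818/221 ≈ 85.149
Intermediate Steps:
w(W, l) = 2*W/(W + l) (w(W, l) = (2*W)/(W + l) = 2*W/(W + l))
p(196)/(10 + w(8, -7)*3³) = (-2 + 196)²/(10 + (2*8/(8 - 7))*3³) = 194²/(10 + (2*8/1)*27) = 37636/(10 + (2*8*1)*27) = 37636/(10 + 16*27) = 37636/(10 + 432) = 37636/442 = 37636*(1/442) = 18818/221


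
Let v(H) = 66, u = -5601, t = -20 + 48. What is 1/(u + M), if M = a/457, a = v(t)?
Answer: -457/2559591 ≈ -0.00017854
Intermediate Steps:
t = 28
a = 66
M = 66/457 ≈ 0.14442
1/(u + M) = 1/(-5601 + 66/457) = 1/(-2559591/457) = -457/2559591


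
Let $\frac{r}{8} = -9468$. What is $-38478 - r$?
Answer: $37266$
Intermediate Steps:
$r = -75744$ ($r = 8 \left(-9468\right) = -75744$)
$-38478 - r = -38478 - -75744 = -38478 + 75744 = 37266$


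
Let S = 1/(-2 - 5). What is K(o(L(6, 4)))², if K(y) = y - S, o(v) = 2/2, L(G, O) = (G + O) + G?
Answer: 64/49 ≈ 1.3061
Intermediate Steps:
L(G, O) = O + 2*G
o(v) = 1 (o(v) = 2*(½) = 1)
S = -⅐ (S = 1/(-7) = -⅐ ≈ -0.14286)
K(y) = ⅐ + y (K(y) = y - 1*(-⅐) = y + ⅐ = ⅐ + y)
K(o(L(6, 4)))² = (⅐ + 1)² = (8/7)² = 64/49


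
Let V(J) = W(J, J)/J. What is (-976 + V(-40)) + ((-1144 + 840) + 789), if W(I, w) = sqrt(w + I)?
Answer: -491 - I*sqrt(5)/10 ≈ -491.0 - 0.22361*I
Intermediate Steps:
W(I, w) = sqrt(I + w)
V(J) = sqrt(2)/sqrt(J) (V(J) = sqrt(J + J)/J = sqrt(2*J)/J = (sqrt(2)*sqrt(J))/J = sqrt(2)/sqrt(J))
(-976 + V(-40)) + ((-1144 + 840) + 789) = (-976 + sqrt(2)/sqrt(-40)) + ((-1144 + 840) + 789) = (-976 + sqrt(2)*(-I*sqrt(10)/20)) + (-304 + 789) = (-976 - I*sqrt(5)/10) + 485 = -491 - I*sqrt(5)/10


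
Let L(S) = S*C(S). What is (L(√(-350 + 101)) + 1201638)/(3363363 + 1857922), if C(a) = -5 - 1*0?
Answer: 1201638/5221285 - I*√249/1044257 ≈ 0.23014 - 1.5111e-5*I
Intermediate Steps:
C(a) = -5 (C(a) = -5 + 0 = -5)
L(S) = -5*S (L(S) = S*(-5) = -5*S)
(L(√(-350 + 101)) + 1201638)/(3363363 + 1857922) = (-5*√(-350 + 101) + 1201638)/(3363363 + 1857922) = (-5*I*√249 + 1201638)/5221285 = (-5*I*√249 + 1201638)*(1/5221285) = (1201638 - 5*I*√249)*(1/5221285) = 1201638/5221285 - I*√249/1044257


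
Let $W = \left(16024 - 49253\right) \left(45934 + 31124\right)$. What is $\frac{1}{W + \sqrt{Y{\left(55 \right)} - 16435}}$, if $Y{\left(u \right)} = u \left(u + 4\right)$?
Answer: $- \frac{1280280141}{3278234478877966357} - \frac{i \sqrt{13190}}{6556468957755932714} \approx -3.9054 \cdot 10^{-10} - 1.7517 \cdot 10^{-17} i$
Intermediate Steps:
$Y{\left(u \right)} = u \left(4 + u\right)$
$W = -2560560282$ ($W = \left(-33229\right) 77058 = -2560560282$)
$\frac{1}{W + \sqrt{Y{\left(55 \right)} - 16435}} = \frac{1}{-2560560282 + \sqrt{55 \left(4 + 55\right) - 16435}} = \frac{1}{-2560560282 + \sqrt{55 \cdot 59 - 16435}} = \frac{1}{-2560560282 + \sqrt{3245 - 16435}} = \frac{1}{-2560560282 + \sqrt{-13190}} = \frac{1}{-2560560282 + i \sqrt{13190}}$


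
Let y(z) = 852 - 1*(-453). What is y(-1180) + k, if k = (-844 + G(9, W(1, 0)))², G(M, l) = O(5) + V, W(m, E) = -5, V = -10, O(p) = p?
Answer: 722106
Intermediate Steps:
G(M, l) = -5 (G(M, l) = 5 - 10 = -5)
y(z) = 1305 (y(z) = 852 + 453 = 1305)
k = 720801 (k = (-844 - 5)² = (-849)² = 720801)
y(-1180) + k = 1305 + 720801 = 722106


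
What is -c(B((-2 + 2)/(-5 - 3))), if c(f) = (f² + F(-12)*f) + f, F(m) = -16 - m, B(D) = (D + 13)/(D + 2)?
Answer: -91/4 ≈ -22.750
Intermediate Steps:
B(D) = (13 + D)/(2 + D)
c(f) = f² - 3*f (c(f) = (f² + (-16 - 1*(-12))*f) + f = (f² + (-16 + 12)*f) + f = (f² - 4*f) + f = f² - 3*f)
-c(B((-2 + 2)/(-5 - 3))) = -(13 + (-2 + 2)/(-5 - 3))/(2 + (-2 + 2)/(-5 - 3))*(-3 + (13 + (-2 + 2)/(-5 - 3))/(2 + (-2 + 2)/(-5 - 3))) = -(13 + 0/(-8))/(2 + 0/(-8))*(-3 + (13 + 0/(-8))/(2 + 0/(-8))) = -(13 + 0*(-⅛))/(2 + 0*(-⅛))*(-3 + (13 + 0*(-⅛))/(2 + 0*(-⅛))) = -(13 + 0)/(2 + 0)*(-3 + (13 + 0)/(2 + 0)) = -13/2*(-3 + 13/2) = -(½)*13*(-3 + (½)*13) = -13*(-3 + 13/2)/2 = -13*7/(2*2) = -1*91/4 = -91/4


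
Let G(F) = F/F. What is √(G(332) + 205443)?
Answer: 2*√51361 ≈ 453.26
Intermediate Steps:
G(F) = 1
√(G(332) + 205443) = √(1 + 205443) = √205444 = 2*√51361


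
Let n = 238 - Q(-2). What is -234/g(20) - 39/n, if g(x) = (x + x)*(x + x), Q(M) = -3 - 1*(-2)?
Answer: -59163/191200 ≈ -0.30943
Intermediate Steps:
Q(M) = -1 (Q(M) = -3 + 2 = -1)
g(x) = 4*x² (g(x) = (2*x)*(2*x) = 4*x²)
n = 239 (n = 238 - 1*(-1) = 238 + 1 = 239)
-234/g(20) - 39/n = -234/(4*20²) - 39/239 = -234/(4*400) - 39*1/239 = -234/1600 - 39/239 = -234*1/1600 - 39/239 = -117/800 - 39/239 = -59163/191200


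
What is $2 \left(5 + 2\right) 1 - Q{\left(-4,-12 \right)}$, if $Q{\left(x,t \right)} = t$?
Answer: $26$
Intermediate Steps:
$2 \left(5 + 2\right) 1 - Q{\left(-4,-12 \right)} = 2 \left(5 + 2\right) 1 - -12 = 2 \cdot 7 \cdot 1 + 12 = 14 \cdot 1 + 12 = 14 + 12 = 26$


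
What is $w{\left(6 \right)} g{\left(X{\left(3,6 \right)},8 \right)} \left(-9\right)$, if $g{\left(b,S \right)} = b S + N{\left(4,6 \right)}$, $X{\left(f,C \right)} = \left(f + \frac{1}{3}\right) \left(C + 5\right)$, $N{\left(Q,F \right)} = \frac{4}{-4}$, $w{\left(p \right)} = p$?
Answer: $-15786$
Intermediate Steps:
$N{\left(Q,F \right)} = -1$ ($N{\left(Q,F \right)} = 4 \left(- \frac{1}{4}\right) = -1$)
$X{\left(f,C \right)} = \left(5 + C\right) \left(\frac{1}{3} + f\right)$ ($X{\left(f,C \right)} = \left(f + \frac{1}{3}\right) \left(5 + C\right) = \left(\frac{1}{3} + f\right) \left(5 + C\right) = \left(5 + C\right) \left(\frac{1}{3} + f\right)$)
$g{\left(b,S \right)} = -1 + S b$ ($g{\left(b,S \right)} = b S - 1 = S b - 1 = -1 + S b$)
$w{\left(6 \right)} g{\left(X{\left(3,6 \right)},8 \right)} \left(-9\right) = 6 \left(-1 + 8 \left(\frac{5}{3} + 5 \cdot 3 + \frac{1}{3} \cdot 6 + 6 \cdot 3\right)\right) \left(-9\right) = 6 \left(-1 + 8 \left(\frac{5}{3} + 15 + 2 + 18\right)\right) \left(-9\right) = 6 \left(-1 + 8 \cdot \frac{110}{3}\right) \left(-9\right) = 6 \left(-1 + \frac{880}{3}\right) \left(-9\right) = 6 \cdot \frac{877}{3} \left(-9\right) = 1754 \left(-9\right) = -15786$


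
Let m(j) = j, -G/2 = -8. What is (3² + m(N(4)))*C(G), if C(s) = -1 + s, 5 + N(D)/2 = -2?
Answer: -75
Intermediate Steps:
G = 16 (G = -2*(-8) = 16)
N(D) = -14 (N(D) = -10 + 2*(-2) = -10 - 4 = -14)
(3² + m(N(4)))*C(G) = (3² - 14)*(-1 + 16) = (9 - 14)*15 = -5*15 = -75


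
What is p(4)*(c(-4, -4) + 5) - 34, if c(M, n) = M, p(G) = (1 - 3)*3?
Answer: -40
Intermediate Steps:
p(G) = -6 (p(G) = -2*3 = -6)
p(4)*(c(-4, -4) + 5) - 34 = -6*(-4 + 5) - 34 = -6*1 - 34 = -6 - 34 = -40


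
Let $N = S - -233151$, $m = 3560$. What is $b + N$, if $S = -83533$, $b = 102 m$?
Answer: $512738$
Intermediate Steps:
$b = 363120$ ($b = 102 \cdot 3560 = 363120$)
$N = 149618$ ($N = -83533 - -233151 = -83533 + 233151 = 149618$)
$b + N = 363120 + 149618 = 512738$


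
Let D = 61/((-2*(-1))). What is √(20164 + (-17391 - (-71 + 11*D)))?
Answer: √10034/2 ≈ 50.085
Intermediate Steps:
D = 61/2 ≈ 30.500
√(20164 + (-17391 - (-71 + 11*D))) = √(20164 + (-17391 - (-71 + 11*(61/2)))) = √(20164 + (-17391 - (-71 + 671/2))) = √(20164 + (-17391 - 1*529/2)) = √(20164 + (-17391 - 529/2)) = √(20164 - 35311/2) = √(5017/2) = √10034/2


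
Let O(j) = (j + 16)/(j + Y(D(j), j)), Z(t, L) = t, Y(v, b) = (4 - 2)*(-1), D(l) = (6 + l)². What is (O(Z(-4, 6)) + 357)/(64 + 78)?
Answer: 5/2 ≈ 2.5000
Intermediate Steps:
Y(v, b) = -2 (Y(v, b) = 2*(-1) = -2)
O(j) = (16 + j)/(-2 + j) (O(j) = (j + 16)/(j - 2) = (16 + j)/(-2 + j))
(O(Z(-4, 6)) + 357)/(64 + 78) = ((16 - 4)/(-2 - 4) + 357)/(64 + 78) = (12/(-6) + 357)/142 = (-⅙*12 + 357)*(1/142) = (-2 + 357)*(1/142) = 355*(1/142) = 5/2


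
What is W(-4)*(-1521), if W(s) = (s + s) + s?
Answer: 18252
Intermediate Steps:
W(s) = 3*s (W(s) = 2*s + s = 3*s)
W(-4)*(-1521) = (3*(-4))*(-1521) = -12*(-1521) = 18252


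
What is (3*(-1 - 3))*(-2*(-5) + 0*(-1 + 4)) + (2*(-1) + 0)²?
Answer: -116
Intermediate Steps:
(3*(-1 - 3))*(-2*(-5) + 0*(-1 + 4)) + (2*(-1) + 0)² = (3*(-4))*(10 + 0*3) + (-2 + 0)² = -12*(10 + 0) + (-2)² = -12*10 + 4 = -120 + 4 = -116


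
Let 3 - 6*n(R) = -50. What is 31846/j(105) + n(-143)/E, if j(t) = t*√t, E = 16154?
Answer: 53/96924 + 31846*√105/11025 ≈ 29.599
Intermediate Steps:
n(R) = 53/6 (n(R) = ½ - ⅙*(-50) = ½ + 25/3 = 53/6)
j(t) = t^(3/2)
31846/j(105) + n(-143)/E = 31846/(105^(3/2)) + (53/6)/16154 = 31846/((105*√105)) + (53/6)*(1/16154) = 31846*(√105/11025) + 53/96924 = 31846*√105/11025 + 53/96924 = 53/96924 + 31846*√105/11025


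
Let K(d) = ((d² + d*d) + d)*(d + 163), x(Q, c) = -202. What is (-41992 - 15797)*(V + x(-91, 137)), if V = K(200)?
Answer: -1682376368022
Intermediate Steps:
K(d) = (163 + d)*(d + 2*d²) (K(d) = ((d² + d²) + d)*(163 + d) = (2*d² + d)*(163 + d) = (d + 2*d²)*(163 + d) = (163 + d)*(d + 2*d²))
V = 29112600 (V = 200*(163 + 2*200² + 327*200) = 200*(163 + 2*40000 + 65400) = 200*(163 + 80000 + 65400) = 200*145563 = 29112600)
(-41992 - 15797)*(V + x(-91, 137)) = (-41992 - 15797)*(29112600 - 202) = -57789*29112398 = -1682376368022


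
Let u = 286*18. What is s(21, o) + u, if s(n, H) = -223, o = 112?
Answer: 4925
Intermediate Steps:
u = 5148
s(21, o) + u = -223 + 5148 = 4925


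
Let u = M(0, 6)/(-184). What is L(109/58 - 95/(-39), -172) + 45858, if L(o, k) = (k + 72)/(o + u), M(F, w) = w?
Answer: 20424515754/445613 ≈ 45835.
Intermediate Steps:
u = -3/92 (u = 6/(-184) = 6*(-1/184) = -3/92 ≈ -0.032609)
L(o, k) = (72 + k)/(-3/92 + o) (L(o, k) = (k + 72)/(o - 3/92) = (72 + k)/(-3/92 + o))
L(109/58 - 95/(-39), -172) + 45858 = 92*(72 - 172)/(-3 + 92*(109/58 - 95/(-39))) + 45858 = 92*(-100)/(-3 + 92*(109*(1/58) - 95*(-1/39))) + 45858 = 92*(-100)/(-3 + 92*(109/58 + 95/39)) + 45858 = 92*(-100)/(-3 + 92*(9761/2262)) + 45858 = 92*(-100)/(-3 + 449006/1131) + 45858 = 92*(-100)/(445613/1131) + 45858 = 92*(1131/445613)*(-100) + 45858 = -10405200/445613 + 45858 = 20424515754/445613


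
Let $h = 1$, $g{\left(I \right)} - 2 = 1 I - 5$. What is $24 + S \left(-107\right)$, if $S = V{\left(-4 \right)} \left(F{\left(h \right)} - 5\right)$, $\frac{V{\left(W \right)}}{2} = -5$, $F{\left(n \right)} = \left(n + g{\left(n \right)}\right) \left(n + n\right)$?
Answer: $-7466$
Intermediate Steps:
$g{\left(I \right)} = -3 + I$ ($g{\left(I \right)} = 2 + \left(1 I - 5\right) = 2 + \left(I - 5\right) = 2 + \left(-5 + I\right) = -3 + I$)
$F{\left(n \right)} = 2 n \left(-3 + 2 n\right)$ ($F{\left(n \right)} = \left(n + \left(-3 + n\right)\right) \left(n + n\right) = \left(-3 + 2 n\right) 2 n = 2 n \left(-3 + 2 n\right)$)
$V{\left(W \right)} = -10$ ($V{\left(W \right)} = 2 \left(-5\right) = -10$)
$S = 70$ ($S = - 10 \left(2 \cdot 1 \left(-3 + 2 \cdot 1\right) - 5\right) = - 10 \left(2 \cdot 1 \left(-3 + 2\right) - 5\right) = - 10 \left(2 \cdot 1 \left(-1\right) - 5\right) = - 10 \left(-2 - 5\right) = \left(-10\right) \left(-7\right) = 70$)
$24 + S \left(-107\right) = 24 + 70 \left(-107\right) = 24 - 7490 = -7466$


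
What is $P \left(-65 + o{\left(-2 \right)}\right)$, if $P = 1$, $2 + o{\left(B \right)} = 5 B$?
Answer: $-77$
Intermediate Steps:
$o{\left(B \right)} = -2 + 5 B$
$P \left(-65 + o{\left(-2 \right)}\right) = 1 \left(-65 + \left(-2 + 5 \left(-2\right)\right)\right) = 1 \left(-65 - 12\right) = 1 \left(-77\right) = -77$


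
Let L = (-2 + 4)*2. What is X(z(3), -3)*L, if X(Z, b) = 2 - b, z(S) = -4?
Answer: 20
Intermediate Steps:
L = 4 (L = 2*2 = 4)
X(z(3), -3)*L = (2 - 1*(-3))*4 = (2 + 3)*4 = 5*4 = 20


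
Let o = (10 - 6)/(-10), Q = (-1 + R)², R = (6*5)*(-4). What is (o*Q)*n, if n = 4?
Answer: -117128/5 ≈ -23426.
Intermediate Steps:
R = -120 (R = 30*(-4) = -120)
Q = 14641 (Q = (-1 - 120)² = (-121)² = 14641)
o = -⅖ (o = 4*(-⅒) = -⅖ ≈ -0.40000)
(o*Q)*n = -⅖*14641*4 = -29282/5*4 = -117128/5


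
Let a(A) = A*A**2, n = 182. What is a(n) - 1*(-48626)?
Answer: 6077194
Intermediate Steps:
a(A) = A**3
a(n) - 1*(-48626) = 182**3 - 1*(-48626) = 6028568 + 48626 = 6077194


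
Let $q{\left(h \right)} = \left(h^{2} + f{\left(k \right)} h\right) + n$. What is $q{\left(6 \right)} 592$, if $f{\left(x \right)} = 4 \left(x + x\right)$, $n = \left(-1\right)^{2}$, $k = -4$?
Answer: $-91760$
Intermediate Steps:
$n = 1$
$f{\left(x \right)} = 8 x$ ($f{\left(x \right)} = 4 \cdot 2 x = 8 x$)
$q{\left(h \right)} = 1 + h^{2} - 32 h$ ($q{\left(h \right)} = \left(h^{2} + 8 \left(-4\right) h\right) + 1 = \left(h^{2} - 32 h\right) + 1 = 1 + h^{2} - 32 h$)
$q{\left(6 \right)} 592 = \left(1 + 6^{2} - 192\right) 592 = \left(1 + 36 - 192\right) 592 = \left(-155\right) 592 = -91760$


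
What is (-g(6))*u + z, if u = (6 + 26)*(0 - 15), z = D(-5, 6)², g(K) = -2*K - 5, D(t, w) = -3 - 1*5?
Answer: -8096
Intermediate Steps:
D(t, w) = -8 (D(t, w) = -3 - 5 = -8)
g(K) = -5 - 2*K
z = 64 (z = (-8)² = 64)
u = -480 (u = 32*(-15) = -480)
(-g(6))*u + z = -(-5 - 2*6)*(-480) + 64 = -(-5 - 12)*(-480) + 64 = -1*(-17)*(-480) + 64 = 17*(-480) + 64 = -8160 + 64 = -8096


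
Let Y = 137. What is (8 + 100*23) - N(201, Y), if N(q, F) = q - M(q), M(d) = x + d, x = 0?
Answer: 2308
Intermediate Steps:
M(d) = d (M(d) = 0 + d = d)
N(q, F) = 0 (N(q, F) = q - q = 0)
(8 + 100*23) - N(201, Y) = (8 + 100*23) - 1*0 = (8 + 2300) + 0 = 2308 + 0 = 2308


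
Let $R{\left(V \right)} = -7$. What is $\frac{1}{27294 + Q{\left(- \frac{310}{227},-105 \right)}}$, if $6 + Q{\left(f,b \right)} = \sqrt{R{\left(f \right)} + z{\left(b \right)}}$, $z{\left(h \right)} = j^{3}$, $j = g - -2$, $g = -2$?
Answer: $\frac{27288}{744634951} - \frac{i \sqrt{7}}{744634951} \approx 3.6646 \cdot 10^{-5} - 3.5531 \cdot 10^{-9} i$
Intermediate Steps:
$j = 0$ ($j = -2 - -2 = -2 + 2 = 0$)
$z{\left(h \right)} = 0$ ($z{\left(h \right)} = 0^{3} = 0$)
$Q{\left(f,b \right)} = -6 + i \sqrt{7}$ ($Q{\left(f,b \right)} = -6 + \sqrt{-7 + 0} = -6 + \sqrt{-7} = -6 + i \sqrt{7}$)
$\frac{1}{27294 + Q{\left(- \frac{310}{227},-105 \right)}} = \frac{1}{27294 - \left(6 - i \sqrt{7}\right)} = \frac{1}{27288 + i \sqrt{7}}$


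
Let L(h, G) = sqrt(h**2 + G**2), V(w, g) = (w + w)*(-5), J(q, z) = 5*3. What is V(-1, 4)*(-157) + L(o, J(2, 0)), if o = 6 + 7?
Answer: -1570 + sqrt(394) ≈ -1550.2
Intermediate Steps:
J(q, z) = 15
o = 13
V(w, g) = -10*w (V(w, g) = (2*w)*(-5) = -10*w)
L(h, G) = sqrt(G**2 + h**2)
V(-1, 4)*(-157) + L(o, J(2, 0)) = -10*(-1)*(-157) + sqrt(15**2 + 13**2) = 10*(-157) + sqrt(225 + 169) = -1570 + sqrt(394)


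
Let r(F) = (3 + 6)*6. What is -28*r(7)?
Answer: -1512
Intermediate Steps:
r(F) = 54 (r(F) = 9*6 = 54)
-28*r(7) = -28*54 = -1512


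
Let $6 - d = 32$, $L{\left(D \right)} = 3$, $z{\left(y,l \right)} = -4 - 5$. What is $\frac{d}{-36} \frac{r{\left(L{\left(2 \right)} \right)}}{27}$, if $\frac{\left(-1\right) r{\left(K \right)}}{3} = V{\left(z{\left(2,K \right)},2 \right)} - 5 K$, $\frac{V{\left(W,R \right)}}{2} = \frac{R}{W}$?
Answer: $\frac{1807}{1458} \approx 1.2394$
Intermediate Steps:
$z{\left(y,l \right)} = -9$ ($z{\left(y,l \right)} = -4 - 5 = -9$)
$V{\left(W,R \right)} = \frac{2 R}{W}$ ($V{\left(W,R \right)} = 2 \frac{R}{W} = \frac{2 R}{W}$)
$d = -26$ ($d = 6 - 32 = -26$)
$r{\left(K \right)} = \frac{4}{3} + 15 K$ ($r{\left(K \right)} = - 3 \left(2 \cdot 2 \frac{1}{-9} - 5 K\right) = - 3 \left(2 \cdot 2 \left(- \frac{1}{9}\right) - 5 K\right) = - 3 \left(- \frac{4}{9} - 5 K\right) = \frac{4}{3} + 15 K$)
$\frac{d}{-36} \frac{r{\left(L{\left(2 \right)} \right)}}{27} = - \frac{26}{-36} \frac{\frac{4}{3} + 15 \cdot 3}{27} = \left(-26\right) \left(- \frac{1}{36}\right) \left(\frac{4}{3} + 45\right) \frac{1}{27} = \frac{13 \cdot \frac{139}{3} \cdot \frac{1}{27}}{18} = \frac{13}{18} \cdot \frac{139}{81} = \frac{1807}{1458}$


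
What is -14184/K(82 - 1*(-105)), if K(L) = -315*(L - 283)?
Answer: -197/420 ≈ -0.46905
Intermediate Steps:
K(L) = 89145 - 315*L (K(L) = -315*(-283 + L) = 89145 - 315*L)
-14184/K(82 - 1*(-105)) = -14184/(89145 - 315*(82 - 1*(-105))) = -14184/(89145 - 315*(82 + 105)) = -14184/(89145 - 315*187) = -14184/(89145 - 58905) = -14184/30240 = -14184*1/30240 = -197/420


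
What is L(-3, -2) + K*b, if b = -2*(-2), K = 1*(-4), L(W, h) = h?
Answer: -18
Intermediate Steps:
K = -4
b = 4
L(-3, -2) + K*b = -2 - 4*4 = -2 - 16 = -18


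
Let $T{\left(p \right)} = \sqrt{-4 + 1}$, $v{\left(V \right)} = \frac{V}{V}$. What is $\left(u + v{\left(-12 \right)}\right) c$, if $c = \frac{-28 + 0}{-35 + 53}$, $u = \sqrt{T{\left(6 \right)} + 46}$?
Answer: $- \frac{14}{9} - \frac{14 \sqrt{46 + i \sqrt{3}}}{9} \approx -12.108 - 0.19859 i$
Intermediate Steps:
$v{\left(V \right)} = 1$
$T{\left(p \right)} = i \sqrt{3}$ ($T{\left(p \right)} = \sqrt{-3} = i \sqrt{3}$)
$u = \sqrt{46 + i \sqrt{3}}$ ($u = \sqrt{i \sqrt{3} + 46} = \sqrt{46 + i \sqrt{3}} \approx 6.7835 + 0.12767 i$)
$c = - \frac{14}{9}$ ($c = - \frac{28}{18} = \left(-28\right) \frac{1}{18} = - \frac{14}{9} \approx -1.5556$)
$\left(u + v{\left(-12 \right)}\right) c = \left(\sqrt{46 + i \sqrt{3}} + 1\right) \left(- \frac{14}{9}\right) = \left(1 + \sqrt{46 + i \sqrt{3}}\right) \left(- \frac{14}{9}\right) = - \frac{14}{9} - \frac{14 \sqrt{46 + i \sqrt{3}}}{9}$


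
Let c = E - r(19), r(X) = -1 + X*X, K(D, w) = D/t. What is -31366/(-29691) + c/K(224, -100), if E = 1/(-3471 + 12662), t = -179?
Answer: 17649600879895/61127355744 ≈ 288.73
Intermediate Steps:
E = 1/9191 ≈ 0.00010880
K(D, w) = -D/179 (K(D, w) = D/(-179) = D*(-1/179) = -D/179)
r(X) = -1 + X²
c = -3308759/9191 (c = 1/9191 - (-1 + 19²) = 1/9191 - (-1 + 361) = 1/9191 - 1*360 = 1/9191 - 360 = -3308759/9191 ≈ -360.00)
-31366/(-29691) + c/K(224, -100) = -31366/(-29691) - 3308759/(9191*((-1/179*224))) = -31366*(-1/29691) - 3308759/(9191*(-224/179)) = 31366/29691 - 3308759/9191*(-179/224) = 31366/29691 + 592267861/2058784 = 17649600879895/61127355744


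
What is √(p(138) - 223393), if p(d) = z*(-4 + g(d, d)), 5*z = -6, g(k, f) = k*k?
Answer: I*√246241 ≈ 496.23*I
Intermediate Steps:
g(k, f) = k²
z = -6/5 (z = (⅕)*(-6) = -6/5 ≈ -1.2000)
p(d) = 24/5 - 6*d²/5 (p(d) = -6*(-4 + d²)/5 = 24/5 - 6*d²/5)
√(p(138) - 223393) = √((24/5 - 6/5*138²) - 223393) = √((24/5 - 6/5*19044) - 223393) = √((24/5 - 114264/5) - 223393) = √(-22848 - 223393) = √(-246241) = I*√246241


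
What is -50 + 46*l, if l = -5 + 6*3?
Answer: 548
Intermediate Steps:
l = 13 (l = -5 + 18 = 13)
-50 + 46*l = -50 + 46*13 = -50 + 598 = 548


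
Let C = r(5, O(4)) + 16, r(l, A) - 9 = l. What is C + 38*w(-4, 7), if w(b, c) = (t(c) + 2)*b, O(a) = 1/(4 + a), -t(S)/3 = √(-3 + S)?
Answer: 638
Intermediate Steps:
t(S) = -3*√(-3 + S)
r(l, A) = 9 + l
w(b, c) = b*(2 - 3*√(-3 + c)) (w(b, c) = (-3*√(-3 + c) + 2)*b = (2 - 3*√(-3 + c))*b = b*(2 - 3*√(-3 + c)))
C = 30 (C = (9 + 5) + 16 = 14 + 16 = 30)
C + 38*w(-4, 7) = 30 + 38*(-4*(2 - 3*√(-3 + 7))) = 30 + 38*(-4*(2 - 3*√4)) = 30 + 38*(-4*(2 - 3*2)) = 30 + 38*(-4*(2 - 6)) = 30 + 38*(-4*(-4)) = 30 + 38*16 = 30 + 608 = 638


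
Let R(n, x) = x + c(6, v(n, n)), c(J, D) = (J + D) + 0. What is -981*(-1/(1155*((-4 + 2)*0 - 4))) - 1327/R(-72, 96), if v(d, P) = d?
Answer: -205339/4620 ≈ -44.446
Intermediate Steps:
c(J, D) = D + J (c(J, D) = (D + J) + 0 = D + J)
R(n, x) = 6 + n + x (R(n, x) = x + (n + 6) = x + (6 + n) = 6 + n + x)
-981*(-1/(1155*((-4 + 2)*0 - 4))) - 1327/R(-72, 96) = -981*(-1/(1155*((-4 + 2)*0 - 4))) - 1327/(6 - 72 + 96) = -981*(-1/(1155*(-2*0 - 4))) - 1327/30 = -981*(-1/(1155*(0 - 4))) - 1327*1/30 = -981/(-4*33*(-35)) - 1327/30 = -981/((-132*(-35))) - 1327/30 = -981/4620 - 1327/30 = -981*1/4620 - 1327/30 = -327/1540 - 1327/30 = -205339/4620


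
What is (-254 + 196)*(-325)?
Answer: 18850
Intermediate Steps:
(-254 + 196)*(-325) = -58*(-325) = 18850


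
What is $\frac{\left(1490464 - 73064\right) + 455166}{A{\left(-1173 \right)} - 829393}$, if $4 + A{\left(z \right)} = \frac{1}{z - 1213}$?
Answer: $- \frac{4467942476}{1978941243} \approx -2.2577$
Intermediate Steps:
$A{\left(z \right)} = -4 + \frac{1}{-1213 + z}$ ($A{\left(z \right)} = -4 + \frac{1}{z - 1213} = -4 + \frac{1}{-1213 + z}$)
$\frac{\left(1490464 - 73064\right) + 455166}{A{\left(-1173 \right)} - 829393} = \frac{\left(1490464 - 73064\right) + 455166}{\frac{4853 - -4692}{-1213 - 1173} - 829393} = \frac{1417400 + 455166}{\frac{4853 + 4692}{-2386} - 829393} = \frac{1872566}{\left(- \frac{1}{2386}\right) 9545 - 829393} = \frac{1872566}{- \frac{9545}{2386} - 829393} = \frac{1872566}{- \frac{1978941243}{2386}} = 1872566 \left(- \frac{2386}{1978941243}\right) = - \frac{4467942476}{1978941243}$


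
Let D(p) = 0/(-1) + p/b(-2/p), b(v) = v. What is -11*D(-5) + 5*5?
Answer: 325/2 ≈ 162.50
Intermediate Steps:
D(p) = -p²/2 (D(p) = 0/(-1) + p/((-2/p)) = 0*(-1) + p*(-p/2) = 0 - p²/2 = -p²/2)
-11*D(-5) + 5*5 = -(-11)*(-5)²/2 + 5*5 = -(-11)*25/2 + 25 = -11*(-25/2) + 25 = 275/2 + 25 = 325/2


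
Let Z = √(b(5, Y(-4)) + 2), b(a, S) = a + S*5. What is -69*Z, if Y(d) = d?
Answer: -69*I*√13 ≈ -248.78*I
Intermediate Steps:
b(a, S) = a + 5*S
Z = I*√13 (Z = √((5 + 5*(-4)) + 2) = √((5 - 20) + 2) = √(-15 + 2) = √(-13) = I*√13 ≈ 3.6056*I)
-69*Z = -69*I*√13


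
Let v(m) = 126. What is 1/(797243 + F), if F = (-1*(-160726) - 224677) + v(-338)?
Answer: 1/733418 ≈ 1.3635e-6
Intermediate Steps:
F = -63825 (F = (-1*(-160726) - 224677) + 126 = (160726 - 224677) + 126 = -63951 + 126 = -63825)
1/(797243 + F) = 1/(797243 - 63825) = 1/733418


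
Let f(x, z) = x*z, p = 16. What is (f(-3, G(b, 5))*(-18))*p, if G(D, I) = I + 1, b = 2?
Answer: 5184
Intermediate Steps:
G(D, I) = 1 + I
(f(-3, G(b, 5))*(-18))*p = (-3*(1 + 5)*(-18))*16 = (-3*6*(-18))*16 = -18*(-18)*16 = 324*16 = 5184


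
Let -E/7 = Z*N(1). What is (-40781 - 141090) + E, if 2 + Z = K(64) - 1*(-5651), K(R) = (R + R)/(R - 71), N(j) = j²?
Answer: -221286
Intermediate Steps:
K(R) = 2*R/(-71 + R) (K(R) = (2*R)/(-71 + R) = 2*R/(-71 + R))
Z = 39415/7 (Z = -2 + (2*64/(-71 + 64) - 1*(-5651)) = -2 + (2*64/(-7) + 5651) = -2 + (2*64*(-⅐) + 5651) = -2 + (-128/7 + 5651) = -2 + 39429/7 = 39415/7 ≈ 5630.7)
E = -39415 (E = -39415*1² = -39415 ≈ -39415.)
(-40781 - 141090) + E = (-40781 - 141090) - 39415 = -181871 - 39415 = -221286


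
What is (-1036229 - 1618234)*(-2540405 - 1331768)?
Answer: 10278539958099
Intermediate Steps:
(-1036229 - 1618234)*(-2540405 - 1331768) = -2654463*(-3872173) = 10278539958099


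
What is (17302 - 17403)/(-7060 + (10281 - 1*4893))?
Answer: 101/1672 ≈ 0.060407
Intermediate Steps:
(17302 - 17403)/(-7060 + (10281 - 1*4893)) = -101/(-7060 + (10281 - 4893)) = -101/(-7060 + 5388) = -101/(-1672) = -101*(-1/1672) = 101/1672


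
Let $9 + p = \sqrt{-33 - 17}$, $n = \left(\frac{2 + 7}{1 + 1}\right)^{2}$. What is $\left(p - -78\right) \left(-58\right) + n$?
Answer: $- \frac{15927}{4} - 290 i \sqrt{2} \approx -3981.8 - 410.12 i$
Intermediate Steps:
$n = \frac{81}{4}$ ($n = \left(\frac{9}{2}\right)^{2} = \frac{81}{4} \approx 20.25$)
$p = -9 + 5 i \sqrt{2}$ ($p = -9 + \sqrt{-33 - 17} = -9 + \sqrt{-50} = -9 + 5 i \sqrt{2} \approx -9.0 + 7.0711 i$)
$\left(p - -78\right) \left(-58\right) + n = \left(\left(-9 + 5 i \sqrt{2}\right) - -78\right) \left(-58\right) + \frac{81}{4} = \left(\left(-9 + 5 i \sqrt{2}\right) + 78\right) \left(-58\right) + \frac{81}{4} = \left(69 + 5 i \sqrt{2}\right) \left(-58\right) + \frac{81}{4} = \left(-4002 - 290 i \sqrt{2}\right) + \frac{81}{4} = - \frac{15927}{4} - 290 i \sqrt{2}$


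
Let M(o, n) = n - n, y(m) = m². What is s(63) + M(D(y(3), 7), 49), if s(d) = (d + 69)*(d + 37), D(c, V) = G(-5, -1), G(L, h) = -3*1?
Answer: 13200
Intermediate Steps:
G(L, h) = -3
D(c, V) = -3
s(d) = (37 + d)*(69 + d) (s(d) = (69 + d)*(37 + d) = (37 + d)*(69 + d))
M(o, n) = 0
s(63) + M(D(y(3), 7), 49) = (2553 + 63² + 106*63) + 0 = (2553 + 3969 + 6678) + 0 = 13200 + 0 = 13200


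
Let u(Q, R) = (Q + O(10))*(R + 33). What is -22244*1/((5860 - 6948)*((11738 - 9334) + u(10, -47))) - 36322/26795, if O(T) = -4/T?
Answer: -111368484257/82706947520 ≈ -1.3465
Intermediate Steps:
u(Q, R) = (33 + R)*(-⅖ + Q) (u(Q, R) = (Q - 4/10)*(R + 33) = (Q - 4*⅒)*(33 + R) = (Q - ⅖)*(33 + R) = (-⅖ + Q)*(33 + R) = (33 + R)*(-⅖ + Q))
-22244*1/((5860 - 6948)*((11738 - 9334) + u(10, -47))) - 36322/26795 = -22244*1/((5860 - 6948)*((11738 - 9334) + (-66/5 + 33*10 - ⅖*(-47) + 10*(-47)))) - 36322/26795 = -22244*(-1/(1088*(2404 + (-66/5 + 330 + 94/5 - 470)))) - 36322*1/26795 = -22244*(-1/(1088*(2404 - 672/5))) - 36322/26795 = -22244/((11348/5)*(-1088)) - 36322/26795 = -22244/(-12346624/5) - 36322/26795 = -22244*(-5/12346624) - 36322/26795 = 27805/3086656 - 36322/26795 = -111368484257/82706947520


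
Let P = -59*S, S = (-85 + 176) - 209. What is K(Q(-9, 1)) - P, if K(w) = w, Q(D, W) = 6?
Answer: -6956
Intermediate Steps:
S = -118 (S = 91 - 209 = -118)
P = 6962 (P = -59*(-118) = 6962)
K(Q(-9, 1)) - P = 6 - 1*6962 = 6 - 6962 = -6956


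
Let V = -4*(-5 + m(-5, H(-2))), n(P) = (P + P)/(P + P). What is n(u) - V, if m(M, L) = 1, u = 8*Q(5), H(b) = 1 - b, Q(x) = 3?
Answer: -15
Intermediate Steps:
u = 24 (u = 8*3 = 24)
n(P) = 1 (n(P) = (2*P)/((2*P)) = (2*P)*(1/(2*P)) = 1)
V = 16 (V = -4*(-5 + 1) = -4*(-4) = 16)
n(u) - V = 1 - 1*16 = 1 - 16 = -15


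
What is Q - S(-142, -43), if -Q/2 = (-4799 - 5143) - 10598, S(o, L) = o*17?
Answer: 43494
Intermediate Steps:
S(o, L) = 17*o
Q = 41080 (Q = -2*((-4799 - 5143) - 10598) = -2*(-9942 - 10598) = -2*(-20540) = 41080)
Q - S(-142, -43) = 41080 - 17*(-142) = 41080 - 1*(-2414) = 41080 + 2414 = 43494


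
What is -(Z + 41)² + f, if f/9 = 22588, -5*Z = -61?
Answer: 5011544/25 ≈ 2.0046e+5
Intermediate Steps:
Z = 61/5 (Z = -⅕*(-61) = 61/5 ≈ 12.200)
f = 203292 (f = 9*22588 = 203292)
-(Z + 41)² + f = -(61/5 + 41)² + 203292 = -(266/5)² + 203292 = -1*70756/25 + 203292 = -70756/25 + 203292 = 5011544/25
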